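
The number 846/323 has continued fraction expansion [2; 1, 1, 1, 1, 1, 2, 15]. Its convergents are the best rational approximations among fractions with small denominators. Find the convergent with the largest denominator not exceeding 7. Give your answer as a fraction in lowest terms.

List convergents until the denominator exceeds the bound:
a_0 = 2: 2/1  (≤ bound)
a_1 = 1: 3/1  (≤ bound)
a_2 = 1: 5/2  (≤ bound)
a_3 = 1: 8/3  (≤ bound)
a_4 = 1: 13/5  (≤ bound)
a_5 = 1: 21/8  (> 7, stop)

13/5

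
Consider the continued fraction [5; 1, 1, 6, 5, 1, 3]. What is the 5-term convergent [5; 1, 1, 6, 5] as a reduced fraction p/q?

371/67

a_0 = 5: 5/1
a_1 = 1: 6/1
a_2 = 1: 11/2
a_3 = 6: 72/13
a_4 = 5: 371/67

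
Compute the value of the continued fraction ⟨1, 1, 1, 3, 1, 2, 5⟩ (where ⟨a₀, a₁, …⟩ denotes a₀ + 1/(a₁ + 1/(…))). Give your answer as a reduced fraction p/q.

Compute successive convergents:
a_0 = 1: 1/1
a_1 = 1: 2/1
a_2 = 1: 3/2
a_3 = 3: 11/7
a_4 = 1: 14/9
a_5 = 2: 39/25
a_6 = 5: 209/134

209/134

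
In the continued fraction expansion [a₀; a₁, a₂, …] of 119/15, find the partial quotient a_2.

14

Run the Euclidean algorithm, recording each quotient:
119 ÷ 15 → quotient 7, remainder 14
15 ÷ 14 → quotient 1, remainder 1
14 ÷ 1 → quotient 14, remainder 0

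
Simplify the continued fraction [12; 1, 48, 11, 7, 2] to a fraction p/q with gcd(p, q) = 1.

Start with 2.
7 + 1/(2/1) = 7 + 1/2 = 15/2
11 + 1/(15/2) = 11 + 2/15 = 167/15
48 + 1/(167/15) = 48 + 15/167 = 8031/167
1 + 1/(8031/167) = 1 + 167/8031 = 8198/8031
12 + 1/(8198/8031) = 12 + 8031/8198 = 106407/8198

106407/8198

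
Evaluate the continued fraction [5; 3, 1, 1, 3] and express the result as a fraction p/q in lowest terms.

132/25

Compute successive convergents:
a_0 = 5: 5/1
a_1 = 3: 16/3
a_2 = 1: 21/4
a_3 = 1: 37/7
a_4 = 3: 132/25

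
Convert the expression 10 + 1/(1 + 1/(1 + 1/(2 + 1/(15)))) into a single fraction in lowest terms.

Start with 15.
2 + 1/(15/1) = 2 + 1/15 = 31/15
1 + 1/(31/15) = 1 + 15/31 = 46/31
1 + 1/(46/31) = 1 + 31/46 = 77/46
10 + 1/(77/46) = 10 + 46/77 = 816/77

816/77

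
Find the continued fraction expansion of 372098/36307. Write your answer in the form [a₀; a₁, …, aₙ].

372098 = 10·36307 + 9028, so a_0 = 10
36307 = 4·9028 + 195, so a_1 = 4
9028 = 46·195 + 58, so a_2 = 46
195 = 3·58 + 21, so a_3 = 3
58 = 2·21 + 16, so a_4 = 2
21 = 1·16 + 5, so a_5 = 1
16 = 3·5 + 1, so a_6 = 3
5 = 5·1 + 0, so a_7 = 5

[10; 4, 46, 3, 2, 1, 3, 5]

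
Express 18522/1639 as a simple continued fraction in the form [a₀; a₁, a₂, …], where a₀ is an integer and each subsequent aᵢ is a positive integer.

[11; 3, 3, 12, 3, 4]

⌊18522/1639⌋ = 11, remainder 493
⌊1639/493⌋ = 3, remainder 160
⌊493/160⌋ = 3, remainder 13
⌊160/13⌋ = 12, remainder 4
⌊13/4⌋ = 3, remainder 1
⌊4/1⌋ = 4, remainder 0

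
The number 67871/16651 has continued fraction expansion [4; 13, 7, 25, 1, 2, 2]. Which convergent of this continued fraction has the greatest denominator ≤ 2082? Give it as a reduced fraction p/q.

a_0 = 4: 4/1  (≤ bound)
a_1 = 13: 53/13  (≤ bound)
a_2 = 7: 375/92  (≤ bound)
a_3 = 25: 9428/2313  (> 2082, stop)

375/92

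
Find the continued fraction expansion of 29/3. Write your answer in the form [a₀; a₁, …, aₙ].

[9; 1, 2]

29 ÷ 3 → quotient 9, remainder 2
3 ÷ 2 → quotient 1, remainder 1
2 ÷ 1 → quotient 2, remainder 0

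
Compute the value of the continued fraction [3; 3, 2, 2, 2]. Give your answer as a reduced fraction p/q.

135/41

Start with 2.
2 + 1/(2/1) = 2 + 1/2 = 5/2
2 + 1/(5/2) = 2 + 2/5 = 12/5
3 + 1/(12/5) = 3 + 5/12 = 41/12
3 + 1/(41/12) = 3 + 12/41 = 135/41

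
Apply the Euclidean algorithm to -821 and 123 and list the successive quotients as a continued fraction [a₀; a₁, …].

[-7; 3, 13, 3]

Run the Euclidean algorithm, recording each quotient:
-821 = -7·123 + 40, so a_0 = -7
123 = 3·40 + 3, so a_1 = 3
40 = 13·3 + 1, so a_2 = 13
3 = 3·1 + 0, so a_3 = 3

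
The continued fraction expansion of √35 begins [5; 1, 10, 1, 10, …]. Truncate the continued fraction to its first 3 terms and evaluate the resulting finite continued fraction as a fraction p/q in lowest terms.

65/11

Collapse the nested fraction from the inside out:
Start with 10.
1 + 1/(10/1) = 1 + 1/10 = 11/10
5 + 1/(11/10) = 5 + 10/11 = 65/11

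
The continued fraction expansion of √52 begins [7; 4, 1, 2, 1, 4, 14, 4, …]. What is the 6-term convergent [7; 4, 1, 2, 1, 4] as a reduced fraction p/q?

649/90

Build up convergents one term at a time:
a_0 = 7: 7/1
a_1 = 4: 29/4
a_2 = 1: 36/5
a_3 = 2: 101/14
a_4 = 1: 137/19
a_5 = 4: 649/90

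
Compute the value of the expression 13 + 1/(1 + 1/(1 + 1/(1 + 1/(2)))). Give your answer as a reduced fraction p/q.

Compute successive convergents:
a_0 = 13: 13/1
a_1 = 1: 14/1
a_2 = 1: 27/2
a_3 = 1: 41/3
a_4 = 2: 109/8

109/8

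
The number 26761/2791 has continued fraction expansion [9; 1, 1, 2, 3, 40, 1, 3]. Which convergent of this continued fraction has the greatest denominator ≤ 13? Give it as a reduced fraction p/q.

48/5

List convergents until the denominator exceeds the bound:
a_0 = 9: 9/1  (≤ bound)
a_1 = 1: 10/1  (≤ bound)
a_2 = 1: 19/2  (≤ bound)
a_3 = 2: 48/5  (≤ bound)
a_4 = 3: 163/17  (> 13, stop)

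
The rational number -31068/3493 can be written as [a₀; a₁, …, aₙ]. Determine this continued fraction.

-31068 ÷ 3493 → quotient -9, remainder 369
3493 ÷ 369 → quotient 9, remainder 172
369 ÷ 172 → quotient 2, remainder 25
172 ÷ 25 → quotient 6, remainder 22
25 ÷ 22 → quotient 1, remainder 3
22 ÷ 3 → quotient 7, remainder 1
3 ÷ 1 → quotient 3, remainder 0

[-9; 9, 2, 6, 1, 7, 3]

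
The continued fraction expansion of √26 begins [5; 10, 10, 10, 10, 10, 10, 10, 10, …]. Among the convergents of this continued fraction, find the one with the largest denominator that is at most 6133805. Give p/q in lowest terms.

a_0 = 5: 5/1  (≤ bound)
a_1 = 10: 51/10  (≤ bound)
a_2 = 10: 515/101  (≤ bound)
a_3 = 10: 5201/1020  (≤ bound)
a_4 = 10: 52525/10301  (≤ bound)
a_5 = 10: 530451/104030  (≤ bound)
a_6 = 10: 5357035/1050601  (≤ bound)
a_7 = 10: 54100801/10610040  (> 6133805, stop)

5357035/1050601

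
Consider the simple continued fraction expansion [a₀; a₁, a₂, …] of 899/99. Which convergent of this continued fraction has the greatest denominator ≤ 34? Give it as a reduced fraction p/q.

a_0 = 9: 9/1  (≤ bound)
a_1 = 12: 109/12  (≤ bound)
a_2 = 2: 227/25  (≤ bound)
a_3 = 1: 336/37  (> 34, stop)

227/25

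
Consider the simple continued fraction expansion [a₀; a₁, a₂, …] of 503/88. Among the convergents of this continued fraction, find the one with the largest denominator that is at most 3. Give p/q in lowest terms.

17/3

a_0 = 5: 5/1  (≤ bound)
a_1 = 1: 6/1  (≤ bound)
a_2 = 2: 17/3  (≤ bound)
a_3 = 1: 23/4  (> 3, stop)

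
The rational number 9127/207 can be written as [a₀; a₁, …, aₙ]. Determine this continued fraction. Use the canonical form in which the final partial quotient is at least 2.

[44; 10, 1, 8, 2]

Run the Euclidean algorithm, recording each quotient:
9127 = 44·207 + 19, so a_0 = 44
207 = 10·19 + 17, so a_1 = 10
19 = 1·17 + 2, so a_2 = 1
17 = 8·2 + 1, so a_3 = 8
2 = 2·1 + 0, so a_4 = 2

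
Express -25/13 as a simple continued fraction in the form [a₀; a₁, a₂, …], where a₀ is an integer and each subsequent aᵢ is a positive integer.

[-2; 13]

Run the Euclidean algorithm, recording each quotient:
⌊-25/13⌋ = -2, remainder 1
⌊13/1⌋ = 13, remainder 0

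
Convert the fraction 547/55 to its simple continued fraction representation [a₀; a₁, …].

[9; 1, 17, 3]

547 = 9·55 + 52, so a_0 = 9
55 = 1·52 + 3, so a_1 = 1
52 = 17·3 + 1, so a_2 = 17
3 = 3·1 + 0, so a_3 = 3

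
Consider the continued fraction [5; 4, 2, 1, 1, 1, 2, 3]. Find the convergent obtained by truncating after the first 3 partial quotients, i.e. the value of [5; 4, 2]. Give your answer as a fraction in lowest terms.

47/9

Use the convergent recurrence hₖ = aₖ·hₖ₋₁ + hₖ₋₂ (and likewise for the denominators kₖ):
a_0 = 5: 5/1
a_1 = 4: 21/4
a_2 = 2: 47/9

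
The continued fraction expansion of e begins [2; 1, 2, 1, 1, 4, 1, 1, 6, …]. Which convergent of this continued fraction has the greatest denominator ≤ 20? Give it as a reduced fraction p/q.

19/7

a_0 = 2: 2/1  (≤ bound)
a_1 = 1: 3/1  (≤ bound)
a_2 = 2: 8/3  (≤ bound)
a_3 = 1: 11/4  (≤ bound)
a_4 = 1: 19/7  (≤ bound)
a_5 = 4: 87/32  (> 20, stop)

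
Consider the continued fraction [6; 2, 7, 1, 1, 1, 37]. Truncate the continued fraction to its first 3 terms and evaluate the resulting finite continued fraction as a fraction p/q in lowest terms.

a_0 = 6: 6/1
a_1 = 2: 13/2
a_2 = 7: 97/15

97/15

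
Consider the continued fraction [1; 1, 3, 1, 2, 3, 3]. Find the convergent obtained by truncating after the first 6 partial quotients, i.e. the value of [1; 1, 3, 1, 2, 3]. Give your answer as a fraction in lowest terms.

84/47

Start with 3.
2 + 1/(3/1) = 2 + 1/3 = 7/3
1 + 1/(7/3) = 1 + 3/7 = 10/7
3 + 1/(10/7) = 3 + 7/10 = 37/10
1 + 1/(37/10) = 1 + 10/37 = 47/37
1 + 1/(47/37) = 1 + 37/47 = 84/47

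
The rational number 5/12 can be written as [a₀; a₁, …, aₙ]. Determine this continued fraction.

5 ÷ 12 → quotient 0, remainder 5
12 ÷ 5 → quotient 2, remainder 2
5 ÷ 2 → quotient 2, remainder 1
2 ÷ 1 → quotient 2, remainder 0

[0; 2, 2, 2]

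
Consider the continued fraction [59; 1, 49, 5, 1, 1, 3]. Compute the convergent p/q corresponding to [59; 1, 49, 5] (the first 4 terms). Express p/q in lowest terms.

15055/251

Start with 5.
49 + 1/(5/1) = 49 + 1/5 = 246/5
1 + 1/(246/5) = 1 + 5/246 = 251/246
59 + 1/(251/246) = 59 + 246/251 = 15055/251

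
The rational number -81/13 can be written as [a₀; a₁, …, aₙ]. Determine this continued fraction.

Repeatedly divide and take the remainder:
-81 = -7·13 + 10, so a_0 = -7
13 = 1·10 + 3, so a_1 = 1
10 = 3·3 + 1, so a_2 = 3
3 = 3·1 + 0, so a_3 = 3

[-7; 1, 3, 3]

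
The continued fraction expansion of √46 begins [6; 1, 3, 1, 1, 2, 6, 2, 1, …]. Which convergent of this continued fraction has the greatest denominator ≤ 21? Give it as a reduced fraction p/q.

61/9

a_0 = 6: 6/1  (≤ bound)
a_1 = 1: 7/1  (≤ bound)
a_2 = 3: 27/4  (≤ bound)
a_3 = 1: 34/5  (≤ bound)
a_4 = 1: 61/9  (≤ bound)
a_5 = 2: 156/23  (> 21, stop)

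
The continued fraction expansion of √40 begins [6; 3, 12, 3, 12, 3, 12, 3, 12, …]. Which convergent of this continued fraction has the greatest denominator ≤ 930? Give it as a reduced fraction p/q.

List convergents until the denominator exceeds the bound:
a_0 = 6: 6/1  (≤ bound)
a_1 = 3: 19/3  (≤ bound)
a_2 = 12: 234/37  (≤ bound)
a_3 = 3: 721/114  (≤ bound)
a_4 = 12: 8886/1405  (> 930, stop)

721/114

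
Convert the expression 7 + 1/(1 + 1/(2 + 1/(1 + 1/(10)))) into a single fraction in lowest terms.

333/43

Start with 10.
1 + 1/(10/1) = 1 + 1/10 = 11/10
2 + 1/(11/10) = 2 + 10/11 = 32/11
1 + 1/(32/11) = 1 + 11/32 = 43/32
7 + 1/(43/32) = 7 + 32/43 = 333/43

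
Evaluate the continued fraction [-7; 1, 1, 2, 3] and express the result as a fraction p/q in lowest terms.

-109/17

Start with 3.
2 + 1/(3/1) = 2 + 1/3 = 7/3
1 + 1/(7/3) = 1 + 3/7 = 10/7
1 + 1/(10/7) = 1 + 7/10 = 17/10
-7 + 1/(17/10) = -7 + 10/17 = -109/17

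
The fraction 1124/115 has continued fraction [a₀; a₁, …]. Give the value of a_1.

1

1124 ÷ 115 → quotient 9, remainder 89
115 ÷ 89 → quotient 1, remainder 26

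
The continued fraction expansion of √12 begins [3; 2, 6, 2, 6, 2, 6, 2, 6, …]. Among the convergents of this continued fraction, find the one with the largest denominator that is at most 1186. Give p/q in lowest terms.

List convergents until the denominator exceeds the bound:
a_0 = 3: 3/1  (≤ bound)
a_1 = 2: 7/2  (≤ bound)
a_2 = 6: 45/13  (≤ bound)
a_3 = 2: 97/28  (≤ bound)
a_4 = 6: 627/181  (≤ bound)
a_5 = 2: 1351/390  (≤ bound)
a_6 = 6: 8733/2521  (> 1186, stop)

1351/390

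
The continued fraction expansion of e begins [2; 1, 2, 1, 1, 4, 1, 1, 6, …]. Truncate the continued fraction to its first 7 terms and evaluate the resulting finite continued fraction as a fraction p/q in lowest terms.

a_0 = 2: 2/1
a_1 = 1: 3/1
a_2 = 2: 8/3
a_3 = 1: 11/4
a_4 = 1: 19/7
a_5 = 4: 87/32
a_6 = 1: 106/39

106/39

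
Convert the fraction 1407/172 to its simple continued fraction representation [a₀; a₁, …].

⌊1407/172⌋ = 8, remainder 31
⌊172/31⌋ = 5, remainder 17
⌊31/17⌋ = 1, remainder 14
⌊17/14⌋ = 1, remainder 3
⌊14/3⌋ = 4, remainder 2
⌊3/2⌋ = 1, remainder 1
⌊2/1⌋ = 2, remainder 0

[8; 5, 1, 1, 4, 1, 2]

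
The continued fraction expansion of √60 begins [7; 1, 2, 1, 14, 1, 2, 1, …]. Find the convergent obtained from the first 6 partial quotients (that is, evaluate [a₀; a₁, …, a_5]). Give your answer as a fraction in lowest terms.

Build up convergents one term at a time:
a_0 = 7: 7/1
a_1 = 1: 8/1
a_2 = 2: 23/3
a_3 = 1: 31/4
a_4 = 14: 457/59
a_5 = 1: 488/63

488/63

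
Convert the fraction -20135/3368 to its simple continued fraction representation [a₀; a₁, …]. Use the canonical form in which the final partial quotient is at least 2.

[-6; 46, 7, 3, 3]

Repeatedly divide and take the remainder:
-20135 = -6·3368 + 73, so a_0 = -6
3368 = 46·73 + 10, so a_1 = 46
73 = 7·10 + 3, so a_2 = 7
10 = 3·3 + 1, so a_3 = 3
3 = 3·1 + 0, so a_4 = 3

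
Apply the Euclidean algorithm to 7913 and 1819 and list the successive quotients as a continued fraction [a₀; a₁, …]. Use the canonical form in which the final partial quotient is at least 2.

[4; 2, 1, 5, 1, 12, 7]

Repeatedly divide and take the remainder:
7913 = 4·1819 + 637, so a_0 = 4
1819 = 2·637 + 545, so a_1 = 2
637 = 1·545 + 92, so a_2 = 1
545 = 5·92 + 85, so a_3 = 5
92 = 1·85 + 7, so a_4 = 1
85 = 12·7 + 1, so a_5 = 12
7 = 7·1 + 0, so a_6 = 7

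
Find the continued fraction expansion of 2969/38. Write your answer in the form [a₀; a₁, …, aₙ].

[78; 7, 1, 1, 2]

Apply division with remainder until the remainder is 0:
2969 = 78·38 + 5, so a_0 = 78
38 = 7·5 + 3, so a_1 = 7
5 = 1·3 + 2, so a_2 = 1
3 = 1·2 + 1, so a_3 = 1
2 = 2·1 + 0, so a_4 = 2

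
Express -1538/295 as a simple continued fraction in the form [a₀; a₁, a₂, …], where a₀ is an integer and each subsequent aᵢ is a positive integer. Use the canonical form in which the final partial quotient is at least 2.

-1538 ÷ 295 → quotient -6, remainder 232
295 ÷ 232 → quotient 1, remainder 63
232 ÷ 63 → quotient 3, remainder 43
63 ÷ 43 → quotient 1, remainder 20
43 ÷ 20 → quotient 2, remainder 3
20 ÷ 3 → quotient 6, remainder 2
3 ÷ 2 → quotient 1, remainder 1
2 ÷ 1 → quotient 2, remainder 0

[-6; 1, 3, 1, 2, 6, 1, 2]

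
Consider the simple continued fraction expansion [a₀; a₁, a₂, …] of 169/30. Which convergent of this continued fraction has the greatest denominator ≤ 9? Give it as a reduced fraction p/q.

a_0 = 5: 5/1  (≤ bound)
a_1 = 1: 6/1  (≤ bound)
a_2 = 1: 11/2  (≤ bound)
a_3 = 1: 17/3  (≤ bound)
a_4 = 2: 45/8  (≤ bound)
a_5 = 1: 62/11  (> 9, stop)

45/8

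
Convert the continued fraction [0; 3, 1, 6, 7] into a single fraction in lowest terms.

Collapse the nested fraction from the inside out:
Start with 7.
6 + 1/(7/1) = 6 + 1/7 = 43/7
1 + 1/(43/7) = 1 + 7/43 = 50/43
3 + 1/(50/43) = 3 + 43/50 = 193/50
0 + 1/(193/50) = 0 + 50/193 = 50/193

50/193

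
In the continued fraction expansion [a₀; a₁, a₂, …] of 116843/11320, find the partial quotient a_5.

1

Apply division with remainder until the remainder is 0:
116843 ÷ 11320 → quotient 10, remainder 3643
11320 ÷ 3643 → quotient 3, remainder 391
3643 ÷ 391 → quotient 9, remainder 124
391 ÷ 124 → quotient 3, remainder 19
124 ÷ 19 → quotient 6, remainder 10
19 ÷ 10 → quotient 1, remainder 9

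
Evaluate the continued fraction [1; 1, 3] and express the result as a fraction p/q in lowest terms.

a_0 = 1: 1/1
a_1 = 1: 2/1
a_2 = 3: 7/4

7/4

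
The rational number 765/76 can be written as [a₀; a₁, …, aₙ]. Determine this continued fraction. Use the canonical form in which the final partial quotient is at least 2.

[10; 15, 5]

⌊765/76⌋ = 10, remainder 5
⌊76/5⌋ = 15, remainder 1
⌊5/1⌋ = 5, remainder 0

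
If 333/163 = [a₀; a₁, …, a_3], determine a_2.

3

333 = 2·163 + 7, so a_0 = 2
163 = 23·7 + 2, so a_1 = 23
7 = 3·2 + 1, so a_2 = 3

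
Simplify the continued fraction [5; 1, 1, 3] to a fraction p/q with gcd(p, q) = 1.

39/7

Work from the innermost term outward:
Start with 3.
1 + 1/(3/1) = 1 + 1/3 = 4/3
1 + 1/(4/3) = 1 + 3/4 = 7/4
5 + 1/(7/4) = 5 + 4/7 = 39/7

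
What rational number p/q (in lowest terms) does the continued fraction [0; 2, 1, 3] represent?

Start with 3.
1 + 1/(3/1) = 1 + 1/3 = 4/3
2 + 1/(4/3) = 2 + 3/4 = 11/4
0 + 1/(11/4) = 0 + 4/11 = 4/11

4/11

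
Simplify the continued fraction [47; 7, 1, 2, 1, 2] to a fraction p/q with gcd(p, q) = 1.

4006/85

Work from the innermost term outward:
Start with 2.
1 + 1/(2/1) = 1 + 1/2 = 3/2
2 + 1/(3/2) = 2 + 2/3 = 8/3
1 + 1/(8/3) = 1 + 3/8 = 11/8
7 + 1/(11/8) = 7 + 8/11 = 85/11
47 + 1/(85/11) = 47 + 11/85 = 4006/85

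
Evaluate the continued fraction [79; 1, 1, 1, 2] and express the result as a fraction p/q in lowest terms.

637/8

a_0 = 79: 79/1
a_1 = 1: 80/1
a_2 = 1: 159/2
a_3 = 1: 239/3
a_4 = 2: 637/8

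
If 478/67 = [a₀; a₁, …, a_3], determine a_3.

478 = 7·67 + 9, so a_0 = 7
67 = 7·9 + 4, so a_1 = 7
9 = 2·4 + 1, so a_2 = 2
4 = 4·1 + 0, so a_3 = 4

4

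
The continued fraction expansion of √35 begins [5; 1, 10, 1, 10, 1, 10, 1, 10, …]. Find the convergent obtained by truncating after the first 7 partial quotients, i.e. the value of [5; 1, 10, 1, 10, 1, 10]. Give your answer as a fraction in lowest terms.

Start with 10.
1 + 1/(10/1) = 1 + 1/10 = 11/10
10 + 1/(11/10) = 10 + 10/11 = 120/11
1 + 1/(120/11) = 1 + 11/120 = 131/120
10 + 1/(131/120) = 10 + 120/131 = 1430/131
1 + 1/(1430/131) = 1 + 131/1430 = 1561/1430
5 + 1/(1561/1430) = 5 + 1430/1561 = 9235/1561

9235/1561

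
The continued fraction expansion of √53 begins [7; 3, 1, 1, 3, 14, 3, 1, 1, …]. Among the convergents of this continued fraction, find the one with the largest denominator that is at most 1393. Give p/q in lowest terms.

7979/1096

List convergents until the denominator exceeds the bound:
a_0 = 7: 7/1  (≤ bound)
a_1 = 3: 22/3  (≤ bound)
a_2 = 1: 29/4  (≤ bound)
a_3 = 1: 51/7  (≤ bound)
a_4 = 3: 182/25  (≤ bound)
a_5 = 14: 2599/357  (≤ bound)
a_6 = 3: 7979/1096  (≤ bound)
a_7 = 1: 10578/1453  (> 1393, stop)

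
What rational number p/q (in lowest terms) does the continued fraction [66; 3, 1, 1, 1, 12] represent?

9212/139

Use the convergent recurrence hₖ = aₖ·hₖ₋₁ + hₖ₋₂ (and likewise for the denominators kₖ):
a_0 = 66: 66/1
a_1 = 3: 199/3
a_2 = 1: 265/4
a_3 = 1: 464/7
a_4 = 1: 729/11
a_5 = 12: 9212/139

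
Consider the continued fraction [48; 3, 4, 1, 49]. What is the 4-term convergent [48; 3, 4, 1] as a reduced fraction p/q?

a_0 = 48: 48/1
a_1 = 3: 145/3
a_2 = 4: 628/13
a_3 = 1: 773/16

773/16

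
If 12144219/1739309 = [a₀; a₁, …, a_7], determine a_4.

12144219 ÷ 1739309 → quotient 6, remainder 1708365
1739309 ÷ 1708365 → quotient 1, remainder 30944
1708365 ÷ 30944 → quotient 55, remainder 6445
30944 ÷ 6445 → quotient 4, remainder 5164
6445 ÷ 5164 → quotient 1, remainder 1281

1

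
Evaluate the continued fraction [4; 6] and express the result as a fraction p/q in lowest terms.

Work from the innermost term outward:
Start with 6.
4 + 1/(6/1) = 4 + 1/6 = 25/6

25/6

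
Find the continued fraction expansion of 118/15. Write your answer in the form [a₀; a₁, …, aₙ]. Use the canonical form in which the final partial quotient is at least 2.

[7; 1, 6, 2]

118 ÷ 15 → quotient 7, remainder 13
15 ÷ 13 → quotient 1, remainder 2
13 ÷ 2 → quotient 6, remainder 1
2 ÷ 1 → quotient 2, remainder 0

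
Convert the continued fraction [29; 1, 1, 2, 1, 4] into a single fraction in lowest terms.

Collapse the nested fraction from the inside out:
Start with 4.
1 + 1/(4/1) = 1 + 1/4 = 5/4
2 + 1/(5/4) = 2 + 4/5 = 14/5
1 + 1/(14/5) = 1 + 5/14 = 19/14
1 + 1/(19/14) = 1 + 14/19 = 33/19
29 + 1/(33/19) = 29 + 19/33 = 976/33

976/33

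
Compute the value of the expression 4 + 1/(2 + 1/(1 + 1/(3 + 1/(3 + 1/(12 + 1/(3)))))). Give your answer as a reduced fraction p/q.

5953/1365

Start with 3.
12 + 1/(3/1) = 12 + 1/3 = 37/3
3 + 1/(37/3) = 3 + 3/37 = 114/37
3 + 1/(114/37) = 3 + 37/114 = 379/114
1 + 1/(379/114) = 1 + 114/379 = 493/379
2 + 1/(493/379) = 2 + 379/493 = 1365/493
4 + 1/(1365/493) = 4 + 493/1365 = 5953/1365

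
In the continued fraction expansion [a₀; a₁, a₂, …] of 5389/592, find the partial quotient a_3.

2

5389 ÷ 592 → quotient 9, remainder 61
592 ÷ 61 → quotient 9, remainder 43
61 ÷ 43 → quotient 1, remainder 18
43 ÷ 18 → quotient 2, remainder 7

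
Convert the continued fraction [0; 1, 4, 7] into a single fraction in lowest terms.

29/36

Start with 7.
4 + 1/(7/1) = 4 + 1/7 = 29/7
1 + 1/(29/7) = 1 + 7/29 = 36/29
0 + 1/(36/29) = 0 + 29/36 = 29/36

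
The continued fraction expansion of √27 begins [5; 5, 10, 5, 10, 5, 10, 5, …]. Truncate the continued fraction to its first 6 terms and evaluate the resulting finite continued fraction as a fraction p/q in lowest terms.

Collapse the nested fraction from the inside out:
Start with 5.
10 + 1/(5/1) = 10 + 1/5 = 51/5
5 + 1/(51/5) = 5 + 5/51 = 260/51
10 + 1/(260/51) = 10 + 51/260 = 2651/260
5 + 1/(2651/260) = 5 + 260/2651 = 13515/2651
5 + 1/(13515/2651) = 5 + 2651/13515 = 70226/13515

70226/13515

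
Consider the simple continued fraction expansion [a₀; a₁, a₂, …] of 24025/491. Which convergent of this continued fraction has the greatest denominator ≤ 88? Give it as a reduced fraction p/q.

1419/29

a_0 = 48: 48/1  (≤ bound)
a_1 = 1: 49/1  (≤ bound)
a_2 = 13: 685/14  (≤ bound)
a_3 = 2: 1419/29  (≤ bound)
a_4 = 3: 4942/101  (> 88, stop)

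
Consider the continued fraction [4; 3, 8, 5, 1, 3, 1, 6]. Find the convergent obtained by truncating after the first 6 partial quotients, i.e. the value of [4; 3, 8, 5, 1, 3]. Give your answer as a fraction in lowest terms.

2536/587

Work from the innermost term outward:
Start with 3.
1 + 1/(3/1) = 1 + 1/3 = 4/3
5 + 1/(4/3) = 5 + 3/4 = 23/4
8 + 1/(23/4) = 8 + 4/23 = 188/23
3 + 1/(188/23) = 3 + 23/188 = 587/188
4 + 1/(587/188) = 4 + 188/587 = 2536/587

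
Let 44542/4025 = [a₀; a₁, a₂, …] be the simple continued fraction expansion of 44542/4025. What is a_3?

44542 ÷ 4025 → quotient 11, remainder 267
4025 ÷ 267 → quotient 15, remainder 20
267 ÷ 20 → quotient 13, remainder 7
20 ÷ 7 → quotient 2, remainder 6

2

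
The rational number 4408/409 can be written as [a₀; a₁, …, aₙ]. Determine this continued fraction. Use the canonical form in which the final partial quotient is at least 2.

Apply division with remainder until the remainder is 0:
4408 ÷ 409 → quotient 10, remainder 318
409 ÷ 318 → quotient 1, remainder 91
318 ÷ 91 → quotient 3, remainder 45
91 ÷ 45 → quotient 2, remainder 1
45 ÷ 1 → quotient 45, remainder 0

[10; 1, 3, 2, 45]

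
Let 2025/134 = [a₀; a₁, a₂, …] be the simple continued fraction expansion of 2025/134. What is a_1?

8

2025 ÷ 134 → quotient 15, remainder 15
134 ÷ 15 → quotient 8, remainder 14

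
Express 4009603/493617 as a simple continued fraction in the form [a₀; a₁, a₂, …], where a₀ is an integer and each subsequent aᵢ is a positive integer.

4009603 = 8·493617 + 60667, so a_0 = 8
493617 = 8·60667 + 8281, so a_1 = 8
60667 = 7·8281 + 2700, so a_2 = 7
8281 = 3·2700 + 181, so a_3 = 3
2700 = 14·181 + 166, so a_4 = 14
181 = 1·166 + 15, so a_5 = 1
166 = 11·15 + 1, so a_6 = 11
15 = 15·1 + 0, so a_7 = 15

[8; 8, 7, 3, 14, 1, 11, 15]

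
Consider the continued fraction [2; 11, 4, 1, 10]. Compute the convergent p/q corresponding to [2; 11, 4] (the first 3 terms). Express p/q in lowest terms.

94/45

Compute successive convergents:
a_0 = 2: 2/1
a_1 = 11: 23/11
a_2 = 4: 94/45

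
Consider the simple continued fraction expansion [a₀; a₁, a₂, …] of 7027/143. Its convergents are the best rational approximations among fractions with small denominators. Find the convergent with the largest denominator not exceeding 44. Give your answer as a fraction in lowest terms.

a_0 = 49: 49/1  (≤ bound)
a_1 = 7: 344/7  (≤ bound)
a_2 = 6: 2113/43  (≤ bound)
a_3 = 1: 2457/50  (> 44, stop)

2113/43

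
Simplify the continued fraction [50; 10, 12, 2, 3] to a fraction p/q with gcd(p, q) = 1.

Start with 3.
2 + 1/(3/1) = 2 + 1/3 = 7/3
12 + 1/(7/3) = 12 + 3/7 = 87/7
10 + 1/(87/7) = 10 + 7/87 = 877/87
50 + 1/(877/87) = 50 + 87/877 = 43937/877

43937/877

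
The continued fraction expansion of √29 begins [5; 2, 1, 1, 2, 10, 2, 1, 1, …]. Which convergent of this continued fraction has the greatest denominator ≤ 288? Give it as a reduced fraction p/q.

a_0 = 5: 5/1  (≤ bound)
a_1 = 2: 11/2  (≤ bound)
a_2 = 1: 16/3  (≤ bound)
a_3 = 1: 27/5  (≤ bound)
a_4 = 2: 70/13  (≤ bound)
a_5 = 10: 727/135  (≤ bound)
a_6 = 2: 1524/283  (≤ bound)
a_7 = 1: 2251/418  (> 288, stop)

1524/283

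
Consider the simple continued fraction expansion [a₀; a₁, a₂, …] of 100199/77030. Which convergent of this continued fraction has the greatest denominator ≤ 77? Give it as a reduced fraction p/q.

List convergents until the denominator exceeds the bound:
a_0 = 1: 1/1  (≤ bound)
a_1 = 3: 4/3  (≤ bound)
a_2 = 3: 13/10  (≤ bound)
a_3 = 12: 160/123  (> 77, stop)

13/10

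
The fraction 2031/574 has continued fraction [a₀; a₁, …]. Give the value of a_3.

Apply division with remainder until the remainder is 0:
⌊2031/574⌋ = 3, remainder 309
⌊574/309⌋ = 1, remainder 265
⌊309/265⌋ = 1, remainder 44
⌊265/44⌋ = 6, remainder 1

6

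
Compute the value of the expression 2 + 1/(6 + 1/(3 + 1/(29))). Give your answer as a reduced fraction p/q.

1202/557

Build up convergents one term at a time:
a_0 = 2: 2/1
a_1 = 6: 13/6
a_2 = 3: 41/19
a_3 = 29: 1202/557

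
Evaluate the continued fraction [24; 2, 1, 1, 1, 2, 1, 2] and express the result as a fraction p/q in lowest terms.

1926/79

Starting at the tail and folding back:
Start with 2.
1 + 1/(2/1) = 1 + 1/2 = 3/2
2 + 1/(3/2) = 2 + 2/3 = 8/3
1 + 1/(8/3) = 1 + 3/8 = 11/8
1 + 1/(11/8) = 1 + 8/11 = 19/11
1 + 1/(19/11) = 1 + 11/19 = 30/19
2 + 1/(30/19) = 2 + 19/30 = 79/30
24 + 1/(79/30) = 24 + 30/79 = 1926/79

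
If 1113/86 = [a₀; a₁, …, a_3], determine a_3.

⌊1113/86⌋ = 12, remainder 81
⌊86/81⌋ = 1, remainder 5
⌊81/5⌋ = 16, remainder 1
⌊5/1⌋ = 5, remainder 0

5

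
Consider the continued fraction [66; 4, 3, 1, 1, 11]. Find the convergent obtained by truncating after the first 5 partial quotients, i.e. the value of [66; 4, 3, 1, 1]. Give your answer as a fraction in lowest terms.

a_0 = 66: 66/1
a_1 = 4: 265/4
a_2 = 3: 861/13
a_3 = 1: 1126/17
a_4 = 1: 1987/30

1987/30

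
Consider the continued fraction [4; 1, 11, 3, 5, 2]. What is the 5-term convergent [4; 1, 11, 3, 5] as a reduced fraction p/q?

969/197

Compute successive convergents:
a_0 = 4: 4/1
a_1 = 1: 5/1
a_2 = 11: 59/12
a_3 = 3: 182/37
a_4 = 5: 969/197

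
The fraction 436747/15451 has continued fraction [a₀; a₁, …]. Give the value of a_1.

3

436747 = 28·15451 + 4119, so a_0 = 28
15451 = 3·4119 + 3094, so a_1 = 3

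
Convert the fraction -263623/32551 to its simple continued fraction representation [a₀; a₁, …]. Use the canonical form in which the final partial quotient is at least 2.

-263623 = -9·32551 + 29336, so a_0 = -9
32551 = 1·29336 + 3215, so a_1 = 1
29336 = 9·3215 + 401, so a_2 = 9
3215 = 8·401 + 7, so a_3 = 8
401 = 57·7 + 2, so a_4 = 57
7 = 3·2 + 1, so a_5 = 3
2 = 2·1 + 0, so a_6 = 2

[-9; 1, 9, 8, 57, 3, 2]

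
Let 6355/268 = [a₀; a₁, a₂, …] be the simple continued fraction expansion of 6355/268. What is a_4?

Apply division with remainder until the remainder is 0:
⌊6355/268⌋ = 23, remainder 191
⌊268/191⌋ = 1, remainder 77
⌊191/77⌋ = 2, remainder 37
⌊77/37⌋ = 2, remainder 3
⌊37/3⌋ = 12, remainder 1

12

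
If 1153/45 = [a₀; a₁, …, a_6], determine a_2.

Apply division with remainder until the remainder is 0:
1153 = 25·45 + 28, so a_0 = 25
45 = 1·28 + 17, so a_1 = 1
28 = 1·17 + 11, so a_2 = 1

1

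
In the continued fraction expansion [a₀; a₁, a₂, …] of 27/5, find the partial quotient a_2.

27 = 5·5 + 2, so a_0 = 5
5 = 2·2 + 1, so a_1 = 2
2 = 2·1 + 0, so a_2 = 2

2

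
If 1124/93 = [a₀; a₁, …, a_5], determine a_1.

11

1124 = 12·93 + 8, so a_0 = 12
93 = 11·8 + 5, so a_1 = 11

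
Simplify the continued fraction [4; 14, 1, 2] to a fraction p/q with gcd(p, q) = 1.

179/44

Compute successive convergents:
a_0 = 4: 4/1
a_1 = 14: 57/14
a_2 = 1: 61/15
a_3 = 2: 179/44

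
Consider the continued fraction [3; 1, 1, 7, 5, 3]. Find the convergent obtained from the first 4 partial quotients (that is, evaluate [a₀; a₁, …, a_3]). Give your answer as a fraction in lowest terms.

a_0 = 3: 3/1
a_1 = 1: 4/1
a_2 = 1: 7/2
a_3 = 7: 53/15

53/15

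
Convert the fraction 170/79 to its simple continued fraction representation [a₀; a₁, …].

Repeatedly divide and take the remainder:
170 = 2·79 + 12, so a_0 = 2
79 = 6·12 + 7, so a_1 = 6
12 = 1·7 + 5, so a_2 = 1
7 = 1·5 + 2, so a_3 = 1
5 = 2·2 + 1, so a_4 = 2
2 = 2·1 + 0, so a_5 = 2

[2; 6, 1, 1, 2, 2]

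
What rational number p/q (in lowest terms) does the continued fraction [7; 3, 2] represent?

a_0 = 7: 7/1
a_1 = 3: 22/3
a_2 = 2: 51/7

51/7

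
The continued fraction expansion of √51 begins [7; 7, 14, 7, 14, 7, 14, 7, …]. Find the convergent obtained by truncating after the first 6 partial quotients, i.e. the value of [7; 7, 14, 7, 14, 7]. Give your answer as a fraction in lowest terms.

499850/69993

Starting at the tail and folding back:
Start with 7.
14 + 1/(7/1) = 14 + 1/7 = 99/7
7 + 1/(99/7) = 7 + 7/99 = 700/99
14 + 1/(700/99) = 14 + 99/700 = 9899/700
7 + 1/(9899/700) = 7 + 700/9899 = 69993/9899
7 + 1/(69993/9899) = 7 + 9899/69993 = 499850/69993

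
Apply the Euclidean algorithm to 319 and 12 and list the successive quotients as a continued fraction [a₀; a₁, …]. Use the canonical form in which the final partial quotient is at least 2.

319 ÷ 12 → quotient 26, remainder 7
12 ÷ 7 → quotient 1, remainder 5
7 ÷ 5 → quotient 1, remainder 2
5 ÷ 2 → quotient 2, remainder 1
2 ÷ 1 → quotient 2, remainder 0

[26; 1, 1, 2, 2]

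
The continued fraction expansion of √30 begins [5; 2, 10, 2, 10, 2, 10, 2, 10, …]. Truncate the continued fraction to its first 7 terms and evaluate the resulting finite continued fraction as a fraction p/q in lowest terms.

55435/10121

Collapse the nested fraction from the inside out:
Start with 10.
2 + 1/(10/1) = 2 + 1/10 = 21/10
10 + 1/(21/10) = 10 + 10/21 = 220/21
2 + 1/(220/21) = 2 + 21/220 = 461/220
10 + 1/(461/220) = 10 + 220/461 = 4830/461
2 + 1/(4830/461) = 2 + 461/4830 = 10121/4830
5 + 1/(10121/4830) = 5 + 4830/10121 = 55435/10121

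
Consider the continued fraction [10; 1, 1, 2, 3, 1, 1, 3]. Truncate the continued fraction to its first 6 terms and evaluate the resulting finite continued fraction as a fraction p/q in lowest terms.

a_0 = 10: 10/1
a_1 = 1: 11/1
a_2 = 1: 21/2
a_3 = 2: 53/5
a_4 = 3: 180/17
a_5 = 1: 233/22

233/22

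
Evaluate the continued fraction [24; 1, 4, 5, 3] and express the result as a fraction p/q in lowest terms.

2059/83

Start with 3.
5 + 1/(3/1) = 5 + 1/3 = 16/3
4 + 1/(16/3) = 4 + 3/16 = 67/16
1 + 1/(67/16) = 1 + 16/67 = 83/67
24 + 1/(83/67) = 24 + 67/83 = 2059/83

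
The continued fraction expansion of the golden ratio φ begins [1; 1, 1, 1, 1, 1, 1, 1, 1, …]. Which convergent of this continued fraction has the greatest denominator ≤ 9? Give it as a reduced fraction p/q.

a_0 = 1: 1/1  (≤ bound)
a_1 = 1: 2/1  (≤ bound)
a_2 = 1: 3/2  (≤ bound)
a_3 = 1: 5/3  (≤ bound)
a_4 = 1: 8/5  (≤ bound)
a_5 = 1: 13/8  (≤ bound)
a_6 = 1: 21/13  (> 9, stop)

13/8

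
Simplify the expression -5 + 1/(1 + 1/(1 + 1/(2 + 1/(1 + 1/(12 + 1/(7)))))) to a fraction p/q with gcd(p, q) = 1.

-2789/630

Compute successive convergents:
a_0 = -5: -5/1
a_1 = 1: -4/1
a_2 = 1: -9/2
a_3 = 2: -22/5
a_4 = 1: -31/7
a_5 = 12: -394/89
a_6 = 7: -2789/630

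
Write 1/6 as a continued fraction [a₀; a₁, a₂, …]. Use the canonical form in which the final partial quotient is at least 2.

[0; 6]

Run the Euclidean algorithm, recording each quotient:
1 ÷ 6 → quotient 0, remainder 1
6 ÷ 1 → quotient 6, remainder 0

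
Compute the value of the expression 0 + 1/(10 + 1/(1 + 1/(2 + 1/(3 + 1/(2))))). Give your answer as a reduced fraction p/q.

23/246

Build up convergents one term at a time:
a_0 = 0: 0/1
a_1 = 10: 1/10
a_2 = 1: 1/11
a_3 = 2: 3/32
a_4 = 3: 10/107
a_5 = 2: 23/246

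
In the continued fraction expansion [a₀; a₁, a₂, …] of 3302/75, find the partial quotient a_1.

3302 ÷ 75 → quotient 44, remainder 2
75 ÷ 2 → quotient 37, remainder 1

37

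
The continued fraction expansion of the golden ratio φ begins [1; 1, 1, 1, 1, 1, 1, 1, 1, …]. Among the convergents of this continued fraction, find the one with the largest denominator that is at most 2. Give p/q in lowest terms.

List convergents until the denominator exceeds the bound:
a_0 = 1: 1/1  (≤ bound)
a_1 = 1: 2/1  (≤ bound)
a_2 = 1: 3/2  (≤ bound)
a_3 = 1: 5/3  (> 2, stop)

3/2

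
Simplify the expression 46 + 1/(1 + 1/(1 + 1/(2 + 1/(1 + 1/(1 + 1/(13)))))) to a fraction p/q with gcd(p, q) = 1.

7593/163

Start with 13.
1 + 1/(13/1) = 1 + 1/13 = 14/13
1 + 1/(14/13) = 1 + 13/14 = 27/14
2 + 1/(27/14) = 2 + 14/27 = 68/27
1 + 1/(68/27) = 1 + 27/68 = 95/68
1 + 1/(95/68) = 1 + 68/95 = 163/95
46 + 1/(163/95) = 46 + 95/163 = 7593/163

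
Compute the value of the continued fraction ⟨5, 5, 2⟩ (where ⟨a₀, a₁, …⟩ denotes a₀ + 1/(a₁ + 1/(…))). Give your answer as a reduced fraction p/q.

57/11

Start with 2.
5 + 1/(2/1) = 5 + 1/2 = 11/2
5 + 1/(11/2) = 5 + 2/11 = 57/11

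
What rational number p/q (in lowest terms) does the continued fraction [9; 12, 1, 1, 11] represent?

2615/288

Compute successive convergents:
a_0 = 9: 9/1
a_1 = 12: 109/12
a_2 = 1: 118/13
a_3 = 1: 227/25
a_4 = 11: 2615/288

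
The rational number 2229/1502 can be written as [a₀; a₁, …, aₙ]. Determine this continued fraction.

[1; 2, 15, 6, 1, 6]

Repeatedly divide and take the remainder:
2229 = 1·1502 + 727, so a_0 = 1
1502 = 2·727 + 48, so a_1 = 2
727 = 15·48 + 7, so a_2 = 15
48 = 6·7 + 6, so a_3 = 6
7 = 1·6 + 1, so a_4 = 1
6 = 6·1 + 0, so a_5 = 6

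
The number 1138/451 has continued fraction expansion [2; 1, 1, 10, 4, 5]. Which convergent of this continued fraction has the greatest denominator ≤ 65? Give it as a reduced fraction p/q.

a_0 = 2: 2/1  (≤ bound)
a_1 = 1: 3/1  (≤ bound)
a_2 = 1: 5/2  (≤ bound)
a_3 = 10: 53/21  (≤ bound)
a_4 = 4: 217/86  (> 65, stop)

53/21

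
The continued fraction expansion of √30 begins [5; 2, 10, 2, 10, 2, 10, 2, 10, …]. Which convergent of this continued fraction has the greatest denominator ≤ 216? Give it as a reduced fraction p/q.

241/44

a_0 = 5: 5/1  (≤ bound)
a_1 = 2: 11/2  (≤ bound)
a_2 = 10: 115/21  (≤ bound)
a_3 = 2: 241/44  (≤ bound)
a_4 = 10: 2525/461  (> 216, stop)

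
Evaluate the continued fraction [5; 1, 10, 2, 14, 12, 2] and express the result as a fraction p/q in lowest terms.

Work from the innermost term outward:
Start with 2.
12 + 1/(2/1) = 12 + 1/2 = 25/2
14 + 1/(25/2) = 14 + 2/25 = 352/25
2 + 1/(352/25) = 2 + 25/352 = 729/352
10 + 1/(729/352) = 10 + 352/729 = 7642/729
1 + 1/(7642/729) = 1 + 729/7642 = 8371/7642
5 + 1/(8371/7642) = 5 + 7642/8371 = 49497/8371

49497/8371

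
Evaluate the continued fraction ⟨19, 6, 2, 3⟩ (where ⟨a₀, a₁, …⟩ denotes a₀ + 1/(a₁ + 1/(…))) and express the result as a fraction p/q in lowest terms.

862/45

Build up convergents one term at a time:
a_0 = 19: 19/1
a_1 = 6: 115/6
a_2 = 2: 249/13
a_3 = 3: 862/45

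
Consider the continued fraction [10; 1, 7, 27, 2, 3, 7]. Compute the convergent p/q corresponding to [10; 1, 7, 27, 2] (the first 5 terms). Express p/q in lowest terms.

a_0 = 10: 10/1
a_1 = 1: 11/1
a_2 = 7: 87/8
a_3 = 27: 2360/217
a_4 = 2: 4807/442

4807/442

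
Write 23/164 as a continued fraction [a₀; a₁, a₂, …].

[0; 7, 7, 1, 2]

Apply division with remainder until the remainder is 0:
23 = 0·164 + 23, so a_0 = 0
164 = 7·23 + 3, so a_1 = 7
23 = 7·3 + 2, so a_2 = 7
3 = 1·2 + 1, so a_3 = 1
2 = 2·1 + 0, so a_4 = 2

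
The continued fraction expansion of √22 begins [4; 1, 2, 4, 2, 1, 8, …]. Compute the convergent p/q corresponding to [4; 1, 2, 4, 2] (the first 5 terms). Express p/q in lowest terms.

Start with 2.
4 + 1/(2/1) = 4 + 1/2 = 9/2
2 + 1/(9/2) = 2 + 2/9 = 20/9
1 + 1/(20/9) = 1 + 9/20 = 29/20
4 + 1/(29/20) = 4 + 20/29 = 136/29

136/29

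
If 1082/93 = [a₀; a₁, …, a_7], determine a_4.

Run the Euclidean algorithm, recording each quotient:
⌊1082/93⌋ = 11, remainder 59
⌊93/59⌋ = 1, remainder 34
⌊59/34⌋ = 1, remainder 25
⌊34/25⌋ = 1, remainder 9
⌊25/9⌋ = 2, remainder 7

2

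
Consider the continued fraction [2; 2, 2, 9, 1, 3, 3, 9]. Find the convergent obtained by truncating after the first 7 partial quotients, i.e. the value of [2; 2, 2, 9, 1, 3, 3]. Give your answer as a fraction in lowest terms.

1589/661

Start with 3.
3 + 1/(3/1) = 3 + 1/3 = 10/3
1 + 1/(10/3) = 1 + 3/10 = 13/10
9 + 1/(13/10) = 9 + 10/13 = 127/13
2 + 1/(127/13) = 2 + 13/127 = 267/127
2 + 1/(267/127) = 2 + 127/267 = 661/267
2 + 1/(661/267) = 2 + 267/661 = 1589/661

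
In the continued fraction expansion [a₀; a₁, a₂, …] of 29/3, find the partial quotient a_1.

Run the Euclidean algorithm, recording each quotient:
29 ÷ 3 → quotient 9, remainder 2
3 ÷ 2 → quotient 1, remainder 1

1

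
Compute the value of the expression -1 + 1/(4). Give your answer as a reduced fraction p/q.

a_0 = -1: -1/1
a_1 = 4: -3/4

-3/4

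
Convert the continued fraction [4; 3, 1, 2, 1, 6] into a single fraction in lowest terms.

Starting at the tail and folding back:
Start with 6.
1 + 1/(6/1) = 1 + 1/6 = 7/6
2 + 1/(7/6) = 2 + 6/7 = 20/7
1 + 1/(20/7) = 1 + 7/20 = 27/20
3 + 1/(27/20) = 3 + 20/27 = 101/27
4 + 1/(101/27) = 4 + 27/101 = 431/101

431/101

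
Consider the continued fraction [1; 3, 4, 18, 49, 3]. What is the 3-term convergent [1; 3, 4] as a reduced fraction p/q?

17/13

a_0 = 1: 1/1
a_1 = 3: 4/3
a_2 = 4: 17/13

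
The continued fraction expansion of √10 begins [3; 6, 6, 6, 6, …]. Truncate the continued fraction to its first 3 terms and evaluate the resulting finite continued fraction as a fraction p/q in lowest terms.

117/37

a_0 = 3: 3/1
a_1 = 6: 19/6
a_2 = 6: 117/37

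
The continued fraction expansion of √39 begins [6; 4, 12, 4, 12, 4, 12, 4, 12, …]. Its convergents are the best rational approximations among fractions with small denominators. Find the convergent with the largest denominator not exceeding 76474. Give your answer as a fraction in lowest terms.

62425/9996

a_0 = 6: 6/1  (≤ bound)
a_1 = 4: 25/4  (≤ bound)
a_2 = 12: 306/49  (≤ bound)
a_3 = 4: 1249/200  (≤ bound)
a_4 = 12: 15294/2449  (≤ bound)
a_5 = 4: 62425/9996  (≤ bound)
a_6 = 12: 764394/122401  (> 76474, stop)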